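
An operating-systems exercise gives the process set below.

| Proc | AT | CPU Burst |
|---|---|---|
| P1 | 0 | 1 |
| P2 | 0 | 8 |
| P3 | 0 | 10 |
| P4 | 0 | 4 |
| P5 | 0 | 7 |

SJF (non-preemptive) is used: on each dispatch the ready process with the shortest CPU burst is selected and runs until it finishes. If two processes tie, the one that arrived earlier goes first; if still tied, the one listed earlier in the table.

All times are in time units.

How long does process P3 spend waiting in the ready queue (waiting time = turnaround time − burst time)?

Gantt: | P1 0-1 | P4 1-5 | P5 5-12 | P2 12-20 | P3 20-30 |
Completion: P1=1  P2=20  P3=30  P4=5  P5=12
Turnaround (C−A): P1=1  P2=20  P3=30  P4=5  P5=12
Waiting(P3) = turnaround − burst = 30 − 10 = 20

20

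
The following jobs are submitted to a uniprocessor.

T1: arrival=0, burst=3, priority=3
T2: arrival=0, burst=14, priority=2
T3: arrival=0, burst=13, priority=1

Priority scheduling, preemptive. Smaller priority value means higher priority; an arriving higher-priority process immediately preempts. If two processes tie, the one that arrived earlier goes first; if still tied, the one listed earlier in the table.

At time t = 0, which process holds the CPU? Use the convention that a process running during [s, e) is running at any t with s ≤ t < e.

T3

Gantt: | T3 0-13 | T2 13-27 | T1 27-30 |
Completion: T1=30  T2=27  T3=13
Turnaround (C−A): T1=30  T2=27  T3=13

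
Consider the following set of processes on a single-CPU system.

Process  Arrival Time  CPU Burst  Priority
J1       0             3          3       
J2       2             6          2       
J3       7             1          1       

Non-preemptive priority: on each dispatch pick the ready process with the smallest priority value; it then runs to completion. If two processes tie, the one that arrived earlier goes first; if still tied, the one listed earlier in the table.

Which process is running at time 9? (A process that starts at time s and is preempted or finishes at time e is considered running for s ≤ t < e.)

Schedule: | J1 0-3 | J2 3-9 | J3 9-10 |
Completion: J1=3  J2=9  J3=10
Turnaround (C−A): J1=3  J2=7  J3=3

J3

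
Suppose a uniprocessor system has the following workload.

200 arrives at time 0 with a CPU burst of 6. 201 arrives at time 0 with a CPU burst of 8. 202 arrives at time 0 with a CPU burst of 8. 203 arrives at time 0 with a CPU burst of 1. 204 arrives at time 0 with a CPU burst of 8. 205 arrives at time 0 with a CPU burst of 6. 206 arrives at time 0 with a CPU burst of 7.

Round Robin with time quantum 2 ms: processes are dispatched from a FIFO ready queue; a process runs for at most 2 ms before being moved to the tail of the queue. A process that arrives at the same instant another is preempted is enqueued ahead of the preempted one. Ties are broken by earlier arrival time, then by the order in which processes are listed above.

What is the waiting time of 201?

Schedule: | 200 0-2 | 201 2-4 | 202 4-6 | 203 6-7 | 204 7-9 | 205 9-11 | 206 11-13 | 200 13-15 | 201 15-17 | 202 17-19 | 204 19-21 | 205 21-23 | 206 23-25 | 200 25-27 | 201 27-29 | 202 29-31 | 204 31-33 | 205 33-35 | 206 35-37 | 201 37-39 | 202 39-41 | 204 41-43 | 206 43-44 |
Completion: 200=27  201=39  202=41  203=7  204=43  205=35  206=44
Waiting(201) = turnaround − burst = 39 − 8 = 31

31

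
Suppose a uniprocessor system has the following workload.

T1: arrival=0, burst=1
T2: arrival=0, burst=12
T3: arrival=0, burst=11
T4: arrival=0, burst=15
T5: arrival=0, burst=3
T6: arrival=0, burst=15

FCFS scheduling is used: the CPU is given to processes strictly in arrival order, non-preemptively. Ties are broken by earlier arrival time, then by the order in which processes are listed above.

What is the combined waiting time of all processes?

Gantt: | T1 0-1 | T2 1-13 | T3 13-24 | T4 24-39 | T5 39-42 | T6 42-57 |
Completion: T1=1  T2=13  T3=24  T4=39  T5=42  T6=57
Waiting = turnaround − burst: T1=0, T2=1, T3=13, T4=24, T5=39, T6=42
Total waiting = 0 + 1 + 13 + 24 + 39 + 42 = 119

119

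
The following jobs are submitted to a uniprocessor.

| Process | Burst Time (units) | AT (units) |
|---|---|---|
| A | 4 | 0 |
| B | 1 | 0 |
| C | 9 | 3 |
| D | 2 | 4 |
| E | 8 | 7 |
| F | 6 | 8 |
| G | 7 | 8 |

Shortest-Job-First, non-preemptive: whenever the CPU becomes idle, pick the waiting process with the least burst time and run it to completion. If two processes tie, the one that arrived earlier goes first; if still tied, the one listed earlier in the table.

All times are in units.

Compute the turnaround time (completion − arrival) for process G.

Gantt: | B 0-1 | A 1-5 | D 5-7 | E 7-15 | F 15-21 | G 21-28 | C 28-37 |
Completion: A=5  B=1  C=37  D=7  E=15  F=21  G=28
Turnaround (C−A): A=5  B=1  C=34  D=3  E=8  F=13  G=20
Turnaround(G) = completion − arrival = 28 − 8 = 20

20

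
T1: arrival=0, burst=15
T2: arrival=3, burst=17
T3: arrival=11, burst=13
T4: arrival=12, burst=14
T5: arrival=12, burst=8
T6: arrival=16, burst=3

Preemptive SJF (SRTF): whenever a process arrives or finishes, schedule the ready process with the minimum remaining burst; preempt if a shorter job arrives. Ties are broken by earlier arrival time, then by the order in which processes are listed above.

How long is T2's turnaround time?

67

Gantt: | T1 0-15 | T5 15-16 | T6 16-19 | T5 19-26 | T3 26-39 | T4 39-53 | T2 53-70 |
Completion: T1=15  T2=70  T3=39  T4=53  T5=26  T6=19
Turnaround (C−A): T1=15  T2=67  T3=28  T4=41  T5=14  T6=3
Turnaround(T2) = completion − arrival = 70 − 3 = 67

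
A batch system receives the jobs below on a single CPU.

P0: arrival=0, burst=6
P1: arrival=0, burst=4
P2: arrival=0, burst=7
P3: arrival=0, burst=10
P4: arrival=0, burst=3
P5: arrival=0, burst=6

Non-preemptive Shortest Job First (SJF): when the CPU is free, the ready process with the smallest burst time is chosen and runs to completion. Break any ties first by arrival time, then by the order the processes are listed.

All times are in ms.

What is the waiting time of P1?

Gantt: | P4 0-3 | P1 3-7 | P0 7-13 | P5 13-19 | P2 19-26 | P3 26-36 |
Completion: P0=13  P1=7  P2=26  P3=36  P4=3  P5=19
Turnaround (C−A): P0=13  P1=7  P2=26  P3=36  P4=3  P5=19
Waiting(P1) = turnaround − burst = 7 − 4 = 3

3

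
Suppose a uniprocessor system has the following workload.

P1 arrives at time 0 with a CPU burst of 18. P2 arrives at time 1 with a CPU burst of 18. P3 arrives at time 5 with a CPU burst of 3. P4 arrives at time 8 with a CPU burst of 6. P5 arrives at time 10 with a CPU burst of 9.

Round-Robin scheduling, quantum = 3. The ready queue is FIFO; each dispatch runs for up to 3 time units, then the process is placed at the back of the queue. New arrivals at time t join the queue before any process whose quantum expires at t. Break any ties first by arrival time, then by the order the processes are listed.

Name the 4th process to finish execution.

P1

Schedule: | P1 0-3 | P2 3-6 | P1 6-9 | P3 9-12 | P2 12-15 | P4 15-18 | P1 18-21 | P5 21-24 | P2 24-27 | P4 27-30 | P1 30-33 | P5 33-36 | P2 36-39 | P1 39-42 | P5 42-45 | P2 45-48 | P1 48-51 | P2 51-54 |
Completion: P1=51  P2=54  P3=12  P4=30  P5=45
Turnaround (C−A): P1=51  P2=53  P3=7  P4=22  P5=35
Finish order: P3 → P4 → P5 → P1 → P2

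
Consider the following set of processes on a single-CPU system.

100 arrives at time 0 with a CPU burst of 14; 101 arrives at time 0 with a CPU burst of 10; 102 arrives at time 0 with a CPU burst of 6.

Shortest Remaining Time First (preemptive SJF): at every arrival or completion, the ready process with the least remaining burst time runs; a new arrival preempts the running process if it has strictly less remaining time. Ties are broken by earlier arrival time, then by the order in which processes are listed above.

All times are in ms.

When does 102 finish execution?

6

Timeline: | 102 0-6 | 101 6-16 | 100 16-30 |
Completion: 100=30  101=16  102=6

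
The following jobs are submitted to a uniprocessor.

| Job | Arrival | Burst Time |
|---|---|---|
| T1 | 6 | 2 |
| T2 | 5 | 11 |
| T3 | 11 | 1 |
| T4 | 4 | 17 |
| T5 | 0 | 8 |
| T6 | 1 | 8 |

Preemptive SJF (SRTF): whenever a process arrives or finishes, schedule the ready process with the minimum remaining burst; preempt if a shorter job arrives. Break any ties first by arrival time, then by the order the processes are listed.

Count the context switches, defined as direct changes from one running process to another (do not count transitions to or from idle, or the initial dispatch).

Gantt: | T5 0-8 | T1 8-10 | T6 10-11 | T3 11-12 | T6 12-19 | T2 19-30 | T4 30-47 |
Completion: T1=10  T2=30  T3=12  T4=47  T5=8  T6=19

6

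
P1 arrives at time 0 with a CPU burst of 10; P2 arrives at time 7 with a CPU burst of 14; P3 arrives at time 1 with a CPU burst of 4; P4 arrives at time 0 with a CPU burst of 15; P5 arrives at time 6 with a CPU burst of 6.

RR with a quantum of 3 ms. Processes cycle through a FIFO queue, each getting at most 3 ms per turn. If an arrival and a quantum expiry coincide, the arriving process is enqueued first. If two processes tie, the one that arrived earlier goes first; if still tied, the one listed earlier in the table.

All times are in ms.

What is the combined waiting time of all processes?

Schedule: | P1 0-3 | P4 3-6 | P3 6-9 | P1 9-12 | P5 12-15 | P4 15-18 | P2 18-21 | P3 21-22 | P1 22-25 | P5 25-28 | P4 28-31 | P2 31-34 | P1 34-35 | P4 35-38 | P2 38-41 | P4 41-44 | P2 44-49 |
Completion: P1=35  P2=49  P3=22  P4=44  P5=28
Turnaround (C−A): P1=35  P2=42  P3=21  P4=44  P5=22
Waiting = turnaround − burst: P1=25, P2=28, P3=17, P4=29, P5=16
Total waiting = 25 + 28 + 17 + 29 + 16 = 115

115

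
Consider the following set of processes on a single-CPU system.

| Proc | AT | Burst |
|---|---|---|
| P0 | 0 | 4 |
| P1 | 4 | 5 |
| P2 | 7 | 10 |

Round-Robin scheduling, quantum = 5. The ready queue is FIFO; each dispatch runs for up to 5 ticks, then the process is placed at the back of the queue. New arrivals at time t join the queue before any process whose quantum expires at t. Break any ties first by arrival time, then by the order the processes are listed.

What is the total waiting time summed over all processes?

2

Schedule: | P0 0-4 | P1 4-9 | P2 9-19 |
Completion: P0=4  P1=9  P2=19
Turnaround (C−A): P0=4  P1=5  P2=12
Waiting = turnaround − burst: P0=0, P1=0, P2=2
Total waiting = 0 + 0 + 2 = 2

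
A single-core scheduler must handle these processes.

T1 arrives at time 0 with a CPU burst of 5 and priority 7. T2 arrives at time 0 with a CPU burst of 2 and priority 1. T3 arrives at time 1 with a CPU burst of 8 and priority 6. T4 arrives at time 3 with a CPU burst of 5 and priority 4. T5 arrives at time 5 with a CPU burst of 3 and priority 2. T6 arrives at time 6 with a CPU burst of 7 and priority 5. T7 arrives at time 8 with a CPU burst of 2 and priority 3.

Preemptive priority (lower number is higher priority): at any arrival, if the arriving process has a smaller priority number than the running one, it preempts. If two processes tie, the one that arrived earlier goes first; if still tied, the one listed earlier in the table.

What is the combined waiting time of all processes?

57

Schedule: | T2 0-2 | T3 2-3 | T4 3-5 | T5 5-8 | T7 8-10 | T4 10-13 | T6 13-20 | T3 20-27 | T1 27-32 |
Completion: T1=32  T2=2  T3=27  T4=13  T5=8  T6=20  T7=10
Waiting = turnaround − burst: T1=27, T2=0, T3=18, T4=5, T5=0, T6=7, T7=0
Total waiting = 27 + 0 + 18 + 5 + 0 + 7 + 0 = 57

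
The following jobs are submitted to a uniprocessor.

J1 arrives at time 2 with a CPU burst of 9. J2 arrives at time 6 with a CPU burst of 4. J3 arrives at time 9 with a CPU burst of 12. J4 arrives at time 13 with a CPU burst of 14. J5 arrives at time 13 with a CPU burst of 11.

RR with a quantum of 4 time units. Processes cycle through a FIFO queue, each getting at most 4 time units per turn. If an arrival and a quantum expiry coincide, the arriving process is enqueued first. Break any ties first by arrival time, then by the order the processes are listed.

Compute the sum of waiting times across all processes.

89

Gantt: | idle 0-2 | J1 2-6 | J2 6-10 | J1 10-14 | J3 14-18 | J4 18-22 | J5 22-26 | J1 26-27 | J3 27-31 | J4 31-35 | J5 35-39 | J3 39-43 | J4 43-47 | J5 47-50 | J4 50-52 |
Completion: J1=27  J2=10  J3=43  J4=52  J5=50
Turnaround (C−A): J1=25  J2=4  J3=34  J4=39  J5=37
Waiting = turnaround − burst: J1=16, J2=0, J3=22, J4=25, J5=26
Total waiting = 16 + 0 + 22 + 25 + 26 = 89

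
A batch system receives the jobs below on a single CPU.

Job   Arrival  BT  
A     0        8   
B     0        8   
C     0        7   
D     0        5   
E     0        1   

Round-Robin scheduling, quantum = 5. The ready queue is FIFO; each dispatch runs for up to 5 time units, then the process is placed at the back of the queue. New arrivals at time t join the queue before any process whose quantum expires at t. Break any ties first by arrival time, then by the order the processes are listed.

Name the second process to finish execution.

E

Timeline: | A 0-5 | B 5-10 | C 10-15 | D 15-20 | E 20-21 | A 21-24 | B 24-27 | C 27-29 |
Completion: A=24  B=27  C=29  D=20  E=21
Turnaround (C−A): A=24  B=27  C=29  D=20  E=21
Finish order: D → E → A → B → C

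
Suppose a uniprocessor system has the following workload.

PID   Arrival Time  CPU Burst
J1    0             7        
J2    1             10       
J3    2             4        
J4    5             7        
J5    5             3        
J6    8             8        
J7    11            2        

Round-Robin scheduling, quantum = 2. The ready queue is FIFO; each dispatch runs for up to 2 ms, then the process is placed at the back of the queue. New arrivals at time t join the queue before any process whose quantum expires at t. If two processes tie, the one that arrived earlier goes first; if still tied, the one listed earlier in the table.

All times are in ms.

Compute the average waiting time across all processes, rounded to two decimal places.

20.29

Timeline: | J1 0-2 | J2 2-4 | J3 4-6 | J1 6-8 | J2 8-10 | J4 10-12 | J5 12-14 | J3 14-16 | J6 16-18 | J1 18-20 | J2 20-22 | J7 22-24 | J4 24-26 | J5 26-27 | J6 27-29 | J1 29-30 | J2 30-32 | J4 32-34 | J6 34-36 | J2 36-38 | J4 38-39 | J6 39-41 |
Completion: J1=30  J2=38  J3=16  J4=39  J5=27  J6=41  J7=24
Turnaround (C−A): J1=30  J2=37  J3=14  J4=34  J5=22  J6=33  J7=13
Waiting times: J1=23, J2=27, J3=10, J4=27, J5=19, J6=25, J7=11
Average waiting = (23+27+10+27+19+25+11) / 7 = 142/7 = 20.29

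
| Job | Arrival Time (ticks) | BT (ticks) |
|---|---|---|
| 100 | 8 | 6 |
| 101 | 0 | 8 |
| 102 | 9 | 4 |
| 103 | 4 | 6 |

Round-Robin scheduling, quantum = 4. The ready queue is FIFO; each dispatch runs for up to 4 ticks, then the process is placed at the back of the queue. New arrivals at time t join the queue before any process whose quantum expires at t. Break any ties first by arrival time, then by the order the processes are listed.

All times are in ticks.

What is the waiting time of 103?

Gantt: | 101 0-4 | 103 4-8 | 101 8-12 | 100 12-16 | 103 16-18 | 102 18-22 | 100 22-24 |
Completion: 100=24  101=12  102=22  103=18
Waiting(103) = turnaround − burst = 14 − 6 = 8

8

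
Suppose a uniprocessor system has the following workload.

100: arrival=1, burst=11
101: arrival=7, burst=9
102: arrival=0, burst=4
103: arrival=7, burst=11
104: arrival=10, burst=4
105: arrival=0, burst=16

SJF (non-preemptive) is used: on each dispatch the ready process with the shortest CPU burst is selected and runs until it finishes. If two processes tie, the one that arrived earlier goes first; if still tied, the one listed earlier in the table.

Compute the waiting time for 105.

39

Schedule: | 102 0-4 | 100 4-15 | 104 15-19 | 101 19-28 | 103 28-39 | 105 39-55 |
Completion: 100=15  101=28  102=4  103=39  104=19  105=55
Turnaround (C−A): 100=14  101=21  102=4  103=32  104=9  105=55
Waiting(105) = turnaround − burst = 55 − 16 = 39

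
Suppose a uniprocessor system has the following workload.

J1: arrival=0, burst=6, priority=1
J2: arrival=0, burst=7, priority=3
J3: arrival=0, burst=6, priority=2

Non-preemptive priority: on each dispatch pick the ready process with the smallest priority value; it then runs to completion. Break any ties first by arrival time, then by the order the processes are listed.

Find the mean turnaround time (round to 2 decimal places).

Schedule: | J1 0-6 | J3 6-12 | J2 12-19 |
Completion: J1=6  J2=19  J3=12
Turnaround (C−A): J1=6  J2=19  J3=12
Turnaround times: J1=6, J2=19, J3=12
Average turnaround = (6+19+12) / 3 = 37/3 = 12.33

12.33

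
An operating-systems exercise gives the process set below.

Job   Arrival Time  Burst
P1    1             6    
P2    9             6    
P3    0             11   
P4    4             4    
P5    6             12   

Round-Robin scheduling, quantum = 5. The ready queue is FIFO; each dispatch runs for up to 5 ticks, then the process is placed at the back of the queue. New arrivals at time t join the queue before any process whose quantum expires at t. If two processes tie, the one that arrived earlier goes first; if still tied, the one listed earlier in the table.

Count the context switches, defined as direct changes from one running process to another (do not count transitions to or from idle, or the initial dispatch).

10

Gantt: | P3 0-5 | P1 5-10 | P4 10-14 | P3 14-19 | P5 19-24 | P2 24-29 | P1 29-30 | P3 30-31 | P5 31-36 | P2 36-37 | P5 37-39 |
Completion: P1=30  P2=37  P3=31  P4=14  P5=39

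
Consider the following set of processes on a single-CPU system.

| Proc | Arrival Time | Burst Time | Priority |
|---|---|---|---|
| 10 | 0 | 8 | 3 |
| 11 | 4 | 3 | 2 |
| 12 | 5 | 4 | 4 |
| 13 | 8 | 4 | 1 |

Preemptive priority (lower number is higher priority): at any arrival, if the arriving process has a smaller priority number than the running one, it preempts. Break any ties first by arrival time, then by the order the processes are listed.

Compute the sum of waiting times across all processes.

17

Gantt: | 10 0-4 | 11 4-7 | 10 7-8 | 13 8-12 | 10 12-15 | 12 15-19 |
Completion: 10=15  11=7  12=19  13=12
Turnaround (C−A): 10=15  11=3  12=14  13=4
Waiting = turnaround − burst: 10=7, 11=0, 12=10, 13=0
Total waiting = 7 + 0 + 10 + 0 = 17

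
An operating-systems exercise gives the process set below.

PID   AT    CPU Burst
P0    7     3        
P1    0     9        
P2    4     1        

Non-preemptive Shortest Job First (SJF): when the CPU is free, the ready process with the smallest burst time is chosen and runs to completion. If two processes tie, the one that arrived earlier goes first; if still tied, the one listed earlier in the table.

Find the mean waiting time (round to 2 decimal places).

2.67

Gantt: | P1 0-9 | P2 9-10 | P0 10-13 |
Completion: P0=13  P1=9  P2=10
Waiting times: P0=3, P1=0, P2=5
Average waiting = (3+0+5) / 3 = 8/3 = 2.67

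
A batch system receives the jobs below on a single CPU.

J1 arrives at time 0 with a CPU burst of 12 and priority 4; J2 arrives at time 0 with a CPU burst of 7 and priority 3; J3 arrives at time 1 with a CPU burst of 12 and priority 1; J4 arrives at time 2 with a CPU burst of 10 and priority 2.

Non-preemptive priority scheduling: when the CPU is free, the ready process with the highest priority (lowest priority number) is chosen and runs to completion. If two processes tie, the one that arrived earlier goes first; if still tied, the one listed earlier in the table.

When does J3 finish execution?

19

Gantt: | J2 0-7 | J3 7-19 | J4 19-29 | J1 29-41 |
Completion: J1=41  J2=7  J3=19  J4=29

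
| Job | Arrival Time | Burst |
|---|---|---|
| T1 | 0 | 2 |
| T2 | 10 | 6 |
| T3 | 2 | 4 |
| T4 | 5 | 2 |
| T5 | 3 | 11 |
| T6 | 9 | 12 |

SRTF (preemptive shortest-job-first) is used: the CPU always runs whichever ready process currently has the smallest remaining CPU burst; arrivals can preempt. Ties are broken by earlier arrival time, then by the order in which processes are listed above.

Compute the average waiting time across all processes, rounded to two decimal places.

Schedule: | T1 0-2 | T3 2-6 | T4 6-8 | T5 8-10 | T2 10-16 | T5 16-25 | T6 25-37 |
Completion: T1=2  T2=16  T3=6  T4=8  T5=25  T6=37
Waiting times: T1=0, T2=0, T3=0, T4=1, T5=11, T6=16
Average waiting = (0+0+0+1+11+16) / 6 = 28/6 = 4.67

4.67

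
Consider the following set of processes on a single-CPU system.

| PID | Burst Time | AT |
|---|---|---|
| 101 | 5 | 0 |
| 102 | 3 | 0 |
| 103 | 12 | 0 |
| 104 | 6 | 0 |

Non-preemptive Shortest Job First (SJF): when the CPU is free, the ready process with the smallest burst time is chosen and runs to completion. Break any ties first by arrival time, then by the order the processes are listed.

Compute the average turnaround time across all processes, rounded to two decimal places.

12.75

Schedule: | 102 0-3 | 101 3-8 | 104 8-14 | 103 14-26 |
Completion: 101=8  102=3  103=26  104=14
Turnaround (C−A): 101=8  102=3  103=26  104=14
Turnaround times: 101=8, 102=3, 103=26, 104=14
Average turnaround = (8+3+26+14) / 4 = 51/4 = 12.75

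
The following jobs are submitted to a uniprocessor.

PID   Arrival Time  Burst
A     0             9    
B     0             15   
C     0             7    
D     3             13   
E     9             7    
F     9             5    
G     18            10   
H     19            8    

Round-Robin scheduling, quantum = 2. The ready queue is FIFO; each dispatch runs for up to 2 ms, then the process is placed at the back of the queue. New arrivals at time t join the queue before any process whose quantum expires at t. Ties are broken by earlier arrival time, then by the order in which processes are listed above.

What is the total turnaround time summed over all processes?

415

Gantt: | A 0-2 | B 2-4 | C 4-6 | A 6-8 | D 8-10 | B 10-12 | C 12-14 | A 14-16 | E 16-18 | F 18-20 | D 20-22 | B 22-24 | C 24-26 | A 26-28 | G 28-30 | E 30-32 | H 32-34 | F 34-36 | D 36-38 | B 38-40 | C 40-41 | A 41-42 | G 42-44 | E 44-46 | H 46-48 | F 48-49 | D 49-51 | B 51-53 | G 53-55 | E 55-56 | H 56-58 | D 58-60 | B 60-62 | G 62-64 | H 64-66 | D 66-68 | B 68-70 | G 70-72 | D 72-73 | B 73-74 |
Completion: A=42  B=74  C=41  D=73  E=56  F=49  G=72  H=66
Turnaround = completion − arrival: A=42, B=74, C=41, D=70, E=47, F=40, G=54, H=47
Total turnaround = 42 + 74 + 41 + 70 + 47 + 40 + 54 + 47 = 415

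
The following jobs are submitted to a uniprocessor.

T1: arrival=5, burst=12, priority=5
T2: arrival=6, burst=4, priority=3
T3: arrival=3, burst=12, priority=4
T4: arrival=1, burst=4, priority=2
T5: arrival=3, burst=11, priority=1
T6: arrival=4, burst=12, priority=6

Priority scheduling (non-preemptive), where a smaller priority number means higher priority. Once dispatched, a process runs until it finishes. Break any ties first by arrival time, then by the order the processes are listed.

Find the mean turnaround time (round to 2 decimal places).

Timeline: | idle 0-1 | T4 1-5 | T5 5-16 | T2 16-20 | T3 20-32 | T1 32-44 | T6 44-56 |
Completion: T1=44  T2=20  T3=32  T4=5  T5=16  T6=56
Turnaround (C−A): T1=39  T2=14  T3=29  T4=4  T5=13  T6=52
Turnaround times: T1=39, T2=14, T3=29, T4=4, T5=13, T6=52
Average turnaround = (39+14+29+4+13+52) / 6 = 151/6 = 25.17

25.17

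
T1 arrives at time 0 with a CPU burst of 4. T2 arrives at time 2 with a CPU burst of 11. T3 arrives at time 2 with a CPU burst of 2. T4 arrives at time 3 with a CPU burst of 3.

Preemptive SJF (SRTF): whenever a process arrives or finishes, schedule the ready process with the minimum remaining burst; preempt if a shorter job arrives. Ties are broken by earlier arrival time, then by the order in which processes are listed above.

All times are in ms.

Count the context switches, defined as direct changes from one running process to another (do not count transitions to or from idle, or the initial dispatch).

3

Timeline: | T1 0-4 | T3 4-6 | T4 6-9 | T2 9-20 |
Completion: T1=4  T2=20  T3=6  T4=9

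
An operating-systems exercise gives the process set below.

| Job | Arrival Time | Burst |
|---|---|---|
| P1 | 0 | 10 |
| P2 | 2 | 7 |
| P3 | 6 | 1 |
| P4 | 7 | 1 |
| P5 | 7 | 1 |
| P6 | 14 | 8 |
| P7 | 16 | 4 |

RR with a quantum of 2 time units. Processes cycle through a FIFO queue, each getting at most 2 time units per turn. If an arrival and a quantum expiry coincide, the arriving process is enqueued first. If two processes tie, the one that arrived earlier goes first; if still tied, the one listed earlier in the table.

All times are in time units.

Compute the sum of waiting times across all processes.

Gantt: | P1 0-2 | P2 2-4 | P1 4-6 | P2 6-8 | P3 8-9 | P1 9-11 | P4 11-12 | P5 12-13 | P2 13-15 | P1 15-17 | P6 17-19 | P2 19-20 | P7 20-22 | P1 22-24 | P6 24-26 | P7 26-28 | P6 28-32 |
Completion: P1=24  P2=20  P3=9  P4=12  P5=13  P6=32  P7=28
Turnaround (C−A): P1=24  P2=18  P3=3  P4=5  P5=6  P6=18  P7=12
Waiting = turnaround − burst: P1=14, P2=11, P3=2, P4=4, P5=5, P6=10, P7=8
Total waiting = 14 + 11 + 2 + 4 + 5 + 10 + 8 = 54

54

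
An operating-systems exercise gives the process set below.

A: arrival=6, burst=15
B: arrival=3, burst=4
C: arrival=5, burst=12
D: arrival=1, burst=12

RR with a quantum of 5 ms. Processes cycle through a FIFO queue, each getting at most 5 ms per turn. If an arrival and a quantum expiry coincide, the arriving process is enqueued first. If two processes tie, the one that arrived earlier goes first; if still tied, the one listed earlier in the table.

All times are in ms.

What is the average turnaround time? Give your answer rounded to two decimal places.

Gantt: | idle 0-1 | D 1-6 | B 6-10 | C 10-15 | A 15-20 | D 20-25 | C 25-30 | A 30-35 | D 35-37 | C 37-39 | A 39-44 |
Completion: A=44  B=10  C=39  D=37
Turnaround (C−A): A=38  B=7  C=34  D=36
Turnaround times: A=38, B=7, C=34, D=36
Average turnaround = (38+7+34+36) / 4 = 115/4 = 28.75

28.75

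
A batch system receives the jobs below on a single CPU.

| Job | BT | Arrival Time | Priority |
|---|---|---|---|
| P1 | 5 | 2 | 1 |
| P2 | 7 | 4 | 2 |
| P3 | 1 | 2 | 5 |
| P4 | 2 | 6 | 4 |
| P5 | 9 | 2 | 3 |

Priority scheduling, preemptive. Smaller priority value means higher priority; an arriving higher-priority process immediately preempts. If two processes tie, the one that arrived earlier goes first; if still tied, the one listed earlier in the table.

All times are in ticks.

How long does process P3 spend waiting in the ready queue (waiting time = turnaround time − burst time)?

Schedule: | idle 0-2 | P1 2-7 | P2 7-14 | P5 14-23 | P4 23-25 | P3 25-26 |
Completion: P1=7  P2=14  P3=26  P4=25  P5=23
Waiting(P3) = turnaround − burst = 24 − 1 = 23

23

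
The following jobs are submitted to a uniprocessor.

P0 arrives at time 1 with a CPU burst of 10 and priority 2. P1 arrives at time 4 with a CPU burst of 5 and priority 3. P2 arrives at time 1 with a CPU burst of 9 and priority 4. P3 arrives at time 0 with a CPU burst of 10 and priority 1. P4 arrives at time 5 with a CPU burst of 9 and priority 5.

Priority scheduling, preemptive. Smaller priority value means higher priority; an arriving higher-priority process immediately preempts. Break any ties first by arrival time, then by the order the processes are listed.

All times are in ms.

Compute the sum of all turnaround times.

121

Gantt: | P3 0-10 | P0 10-20 | P1 20-25 | P2 25-34 | P4 34-43 |
Completion: P0=20  P1=25  P2=34  P3=10  P4=43
Turnaround = completion − arrival: P0=19, P1=21, P2=33, P3=10, P4=38
Total turnaround = 19 + 21 + 33 + 10 + 38 = 121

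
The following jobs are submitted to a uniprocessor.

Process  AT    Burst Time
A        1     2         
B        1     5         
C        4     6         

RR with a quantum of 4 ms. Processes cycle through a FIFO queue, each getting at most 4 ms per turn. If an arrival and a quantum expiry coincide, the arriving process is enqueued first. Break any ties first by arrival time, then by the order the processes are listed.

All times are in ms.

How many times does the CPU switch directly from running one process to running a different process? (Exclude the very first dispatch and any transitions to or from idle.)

4

Schedule: | idle 0-1 | A 1-3 | B 3-7 | C 7-11 | B 11-12 | C 12-14 |
Completion: A=3  B=12  C=14
Turnaround (C−A): A=2  B=11  C=10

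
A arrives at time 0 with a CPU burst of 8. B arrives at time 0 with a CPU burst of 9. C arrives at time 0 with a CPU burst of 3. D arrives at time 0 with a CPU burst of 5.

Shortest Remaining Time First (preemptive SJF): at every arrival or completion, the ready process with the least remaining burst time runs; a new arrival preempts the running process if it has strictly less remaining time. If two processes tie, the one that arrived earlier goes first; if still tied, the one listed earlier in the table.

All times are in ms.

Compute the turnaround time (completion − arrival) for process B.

Schedule: | C 0-3 | D 3-8 | A 8-16 | B 16-25 |
Completion: A=16  B=25  C=3  D=8
Turnaround(B) = completion − arrival = 25 − 0 = 25

25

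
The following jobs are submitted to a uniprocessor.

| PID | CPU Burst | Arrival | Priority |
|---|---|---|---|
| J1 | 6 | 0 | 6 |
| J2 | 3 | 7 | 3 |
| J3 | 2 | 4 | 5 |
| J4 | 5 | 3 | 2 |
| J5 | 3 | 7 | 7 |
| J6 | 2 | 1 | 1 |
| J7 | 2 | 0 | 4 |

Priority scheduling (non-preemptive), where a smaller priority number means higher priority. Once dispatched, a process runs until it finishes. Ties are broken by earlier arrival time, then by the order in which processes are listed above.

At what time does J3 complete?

14

Schedule: | J7 0-2 | J6 2-4 | J4 4-9 | J2 9-12 | J3 12-14 | J1 14-20 | J5 20-23 |
Completion: J1=20  J2=12  J3=14  J4=9  J5=23  J6=4  J7=2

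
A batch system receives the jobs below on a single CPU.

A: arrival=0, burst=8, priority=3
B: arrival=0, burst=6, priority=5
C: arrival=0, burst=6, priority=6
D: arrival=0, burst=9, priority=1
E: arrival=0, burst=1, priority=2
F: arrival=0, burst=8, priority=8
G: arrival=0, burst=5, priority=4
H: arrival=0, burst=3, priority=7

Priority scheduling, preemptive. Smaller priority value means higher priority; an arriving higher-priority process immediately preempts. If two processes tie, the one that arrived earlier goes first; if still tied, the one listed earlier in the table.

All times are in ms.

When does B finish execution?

29

Schedule: | D 0-9 | E 9-10 | A 10-18 | G 18-23 | B 23-29 | C 29-35 | H 35-38 | F 38-46 |
Completion: A=18  B=29  C=35  D=9  E=10  F=46  G=23  H=38
Turnaround (C−A): A=18  B=29  C=35  D=9  E=10  F=46  G=23  H=38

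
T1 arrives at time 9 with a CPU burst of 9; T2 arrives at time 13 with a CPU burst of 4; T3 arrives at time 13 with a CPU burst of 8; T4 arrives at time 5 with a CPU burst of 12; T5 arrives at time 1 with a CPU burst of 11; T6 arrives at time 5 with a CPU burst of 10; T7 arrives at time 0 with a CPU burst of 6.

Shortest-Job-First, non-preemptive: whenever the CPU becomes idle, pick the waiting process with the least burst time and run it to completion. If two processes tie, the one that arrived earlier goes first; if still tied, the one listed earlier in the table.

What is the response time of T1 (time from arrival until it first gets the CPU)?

19

Timeline: | T7 0-6 | T6 6-16 | T2 16-20 | T3 20-28 | T1 28-37 | T5 37-48 | T4 48-60 |
Completion: T1=37  T2=20  T3=28  T4=60  T5=48  T6=16  T7=6
Response(T1) = first start − arrival = 28 − 9 = 19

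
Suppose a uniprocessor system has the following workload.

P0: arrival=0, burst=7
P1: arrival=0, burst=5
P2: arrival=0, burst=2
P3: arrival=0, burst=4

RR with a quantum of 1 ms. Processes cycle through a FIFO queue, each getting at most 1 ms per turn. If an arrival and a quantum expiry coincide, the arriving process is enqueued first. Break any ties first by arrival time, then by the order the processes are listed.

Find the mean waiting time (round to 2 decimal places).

9.25

Timeline: | P0 0-1 | P1 1-2 | P2 2-3 | P3 3-4 | P0 4-5 | P1 5-6 | P2 6-7 | P3 7-8 | P0 8-9 | P1 9-10 | P3 10-11 | P0 11-12 | P1 12-13 | P3 13-14 | P0 14-15 | P1 15-16 | P0 16-18 |
Completion: P0=18  P1=16  P2=7  P3=14
Turnaround (C−A): P0=18  P1=16  P2=7  P3=14
Waiting times: P0=11, P1=11, P2=5, P3=10
Average waiting = (11+11+5+10) / 4 = 37/4 = 9.25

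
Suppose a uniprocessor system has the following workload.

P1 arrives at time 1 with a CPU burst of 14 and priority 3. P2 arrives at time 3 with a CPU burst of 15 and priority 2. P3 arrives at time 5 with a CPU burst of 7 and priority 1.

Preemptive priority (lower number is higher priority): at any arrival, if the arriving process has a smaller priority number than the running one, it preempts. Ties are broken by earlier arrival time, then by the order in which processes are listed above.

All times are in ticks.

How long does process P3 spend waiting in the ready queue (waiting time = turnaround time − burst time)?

0

Schedule: | idle 0-1 | P1 1-3 | P2 3-5 | P3 5-12 | P2 12-25 | P1 25-37 |
Completion: P1=37  P2=25  P3=12
Turnaround (C−A): P1=36  P2=22  P3=7
Waiting(P3) = turnaround − burst = 7 − 7 = 0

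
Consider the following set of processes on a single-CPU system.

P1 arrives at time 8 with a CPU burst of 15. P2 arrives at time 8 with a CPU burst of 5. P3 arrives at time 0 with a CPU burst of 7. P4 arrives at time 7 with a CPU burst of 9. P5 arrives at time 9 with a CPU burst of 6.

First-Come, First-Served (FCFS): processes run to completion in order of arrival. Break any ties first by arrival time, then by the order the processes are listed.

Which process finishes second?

P4

Timeline: | P3 0-7 | P4 7-16 | P1 16-31 | P2 31-36 | P5 36-42 |
Completion: P1=31  P2=36  P3=7  P4=16  P5=42
Turnaround (C−A): P1=23  P2=28  P3=7  P4=9  P5=33
Finish order: P3 → P4 → P1 → P2 → P5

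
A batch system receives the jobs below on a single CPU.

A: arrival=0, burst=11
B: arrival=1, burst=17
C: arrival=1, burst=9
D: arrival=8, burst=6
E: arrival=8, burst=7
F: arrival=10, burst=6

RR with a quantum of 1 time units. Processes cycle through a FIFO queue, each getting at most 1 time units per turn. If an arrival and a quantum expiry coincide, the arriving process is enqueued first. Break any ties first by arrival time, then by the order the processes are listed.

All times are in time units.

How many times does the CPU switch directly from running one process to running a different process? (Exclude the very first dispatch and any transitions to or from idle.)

49

Timeline: | A 0-1 | B 1-2 | C 2-3 | A 3-4 | B 4-5 | C 5-6 | A 6-7 | B 7-8 | C 8-9 | A 9-10 | D 10-11 | E 11-12 | B 12-13 | C 13-14 | F 14-15 | A 15-16 | D 16-17 | E 17-18 | B 18-19 | C 19-20 | F 20-21 | A 21-22 | D 22-23 | E 23-24 | B 24-25 | C 25-26 | F 26-27 | A 27-28 | D 28-29 | E 29-30 | B 30-31 | C 31-32 | F 32-33 | A 33-34 | D 34-35 | E 35-36 | B 36-37 | C 37-38 | F 38-39 | A 39-40 | D 40-41 | E 41-42 | B 42-43 | C 43-44 | F 44-45 | A 45-46 | E 46-47 | B 47-48 | A 48-49 | B 49-56 |
Completion: A=49  B=56  C=44  D=41  E=47  F=45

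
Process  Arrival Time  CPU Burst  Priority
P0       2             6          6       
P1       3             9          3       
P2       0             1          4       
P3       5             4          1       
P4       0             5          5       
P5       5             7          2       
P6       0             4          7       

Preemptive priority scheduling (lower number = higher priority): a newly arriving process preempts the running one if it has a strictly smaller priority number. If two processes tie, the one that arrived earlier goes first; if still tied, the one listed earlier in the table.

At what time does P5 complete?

Gantt: | P2 0-1 | P4 1-3 | P1 3-5 | P3 5-9 | P5 9-16 | P1 16-23 | P4 23-26 | P0 26-32 | P6 32-36 |
Completion: P0=32  P1=23  P2=1  P3=9  P4=26  P5=16  P6=36

16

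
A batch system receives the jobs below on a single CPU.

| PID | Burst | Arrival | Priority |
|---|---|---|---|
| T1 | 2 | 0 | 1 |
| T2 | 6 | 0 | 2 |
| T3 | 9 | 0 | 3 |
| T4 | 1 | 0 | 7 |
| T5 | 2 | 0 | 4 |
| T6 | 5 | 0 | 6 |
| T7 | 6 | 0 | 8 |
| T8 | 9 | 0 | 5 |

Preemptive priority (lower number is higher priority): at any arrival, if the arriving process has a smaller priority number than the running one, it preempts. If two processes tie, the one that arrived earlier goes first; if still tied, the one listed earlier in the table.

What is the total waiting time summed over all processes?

Timeline: | T1 0-2 | T2 2-8 | T3 8-17 | T5 17-19 | T8 19-28 | T6 28-33 | T4 33-34 | T7 34-40 |
Completion: T1=2  T2=8  T3=17  T4=34  T5=19  T6=33  T7=40  T8=28
Turnaround (C−A): T1=2  T2=8  T3=17  T4=34  T5=19  T6=33  T7=40  T8=28
Waiting = turnaround − burst: T1=0, T2=2, T3=8, T4=33, T5=17, T6=28, T7=34, T8=19
Total waiting = 0 + 2 + 8 + 33 + 17 + 28 + 34 + 19 = 141

141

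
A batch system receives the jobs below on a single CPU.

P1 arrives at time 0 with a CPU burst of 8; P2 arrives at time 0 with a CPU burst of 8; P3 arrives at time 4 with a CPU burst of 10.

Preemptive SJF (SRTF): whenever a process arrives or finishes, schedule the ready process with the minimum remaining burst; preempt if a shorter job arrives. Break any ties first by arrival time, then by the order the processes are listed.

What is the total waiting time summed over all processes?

Timeline: | P1 0-8 | P2 8-16 | P3 16-26 |
Completion: P1=8  P2=16  P3=26
Turnaround (C−A): P1=8  P2=16  P3=22
Waiting = turnaround − burst: P1=0, P2=8, P3=12
Total waiting = 0 + 8 + 12 = 20

20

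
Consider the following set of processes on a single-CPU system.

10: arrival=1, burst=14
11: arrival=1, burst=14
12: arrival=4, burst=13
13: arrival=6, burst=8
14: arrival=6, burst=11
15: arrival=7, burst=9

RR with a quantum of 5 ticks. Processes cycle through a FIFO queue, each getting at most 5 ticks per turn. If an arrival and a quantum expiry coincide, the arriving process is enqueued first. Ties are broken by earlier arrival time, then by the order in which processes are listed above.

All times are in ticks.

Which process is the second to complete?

Timeline: | idle 0-1 | 10 1-6 | 11 6-11 | 12 11-16 | 13 16-21 | 14 21-26 | 10 26-31 | 15 31-36 | 11 36-41 | 12 41-46 | 13 46-49 | 14 49-54 | 10 54-58 | 15 58-62 | 11 62-66 | 12 66-69 | 14 69-70 |
Completion: 10=58  11=66  12=69  13=49  14=70  15=62
Turnaround (C−A): 10=57  11=65  12=65  13=43  14=64  15=55
Finish order: 13 → 10 → 15 → 11 → 12 → 14

10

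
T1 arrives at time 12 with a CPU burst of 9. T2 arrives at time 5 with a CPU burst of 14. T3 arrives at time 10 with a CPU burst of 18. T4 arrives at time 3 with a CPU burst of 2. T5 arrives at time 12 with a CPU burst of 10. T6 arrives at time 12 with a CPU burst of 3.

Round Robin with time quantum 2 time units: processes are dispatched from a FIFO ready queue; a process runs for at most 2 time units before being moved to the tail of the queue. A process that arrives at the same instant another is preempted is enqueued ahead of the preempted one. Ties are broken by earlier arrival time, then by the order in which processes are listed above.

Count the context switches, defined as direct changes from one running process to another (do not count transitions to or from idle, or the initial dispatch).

23

Schedule: | idle 0-3 | T4 3-5 | T2 5-11 | T3 11-13 | T2 13-15 | T1 15-17 | T5 17-19 | T6 19-21 | T3 21-23 | T2 23-25 | T1 25-27 | T5 27-29 | T6 29-30 | T3 30-32 | T2 32-34 | T1 34-36 | T5 36-38 | T3 38-40 | T2 40-42 | T1 42-44 | T5 44-46 | T3 46-48 | T1 48-49 | T5 49-51 | T3 51-59 |
Completion: T1=49  T2=42  T3=59  T4=5  T5=51  T6=30
Turnaround (C−A): T1=37  T2=37  T3=49  T4=2  T5=39  T6=18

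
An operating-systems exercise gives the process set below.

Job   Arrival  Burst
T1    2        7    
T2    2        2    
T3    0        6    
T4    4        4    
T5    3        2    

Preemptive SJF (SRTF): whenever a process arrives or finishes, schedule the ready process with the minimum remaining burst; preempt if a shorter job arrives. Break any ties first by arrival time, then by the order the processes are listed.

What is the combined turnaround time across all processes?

Schedule: | T3 0-2 | T2 2-4 | T5 4-6 | T3 6-10 | T4 10-14 | T1 14-21 |
Completion: T1=21  T2=4  T3=10  T4=14  T5=6
Turnaround = completion − arrival: T1=19, T2=2, T3=10, T4=10, T5=3
Total turnaround = 19 + 2 + 10 + 10 + 3 = 44

44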